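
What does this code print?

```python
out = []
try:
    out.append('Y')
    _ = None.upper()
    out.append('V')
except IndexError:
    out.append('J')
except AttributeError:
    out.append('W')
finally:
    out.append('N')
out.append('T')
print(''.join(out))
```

Execution trace: 'Y' (try body) → 'W' (except AttributeError) → 'N' (finally) → 'T' (after the try/except). Output: YWNT

Answer: YWNT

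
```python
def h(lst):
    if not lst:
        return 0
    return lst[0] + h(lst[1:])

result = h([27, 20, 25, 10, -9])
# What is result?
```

27 + 20 + 25 + 10 + (-9) + 0 = 73

Answer: 73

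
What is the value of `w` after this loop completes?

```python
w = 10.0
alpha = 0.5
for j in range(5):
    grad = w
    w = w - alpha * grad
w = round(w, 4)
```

Gradient descent: w = 10.0 * (1 - 0.5)^5
`w` takes the values: 10.0 → 5.0 → 2.5 → 1.25 → 0.625 → 0.3125

Answer: 0.3125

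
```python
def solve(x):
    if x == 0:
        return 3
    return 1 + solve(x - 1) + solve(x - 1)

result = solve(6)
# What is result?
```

solve(x) = 1 + 2·solve(x-1), solve(0)=3. Closed form: (3+1)·2^6 - 1 = 255.

Answer: 255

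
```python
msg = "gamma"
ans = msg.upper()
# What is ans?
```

Trace:
`msg = "gamma"` → msg = 'gamma'
`ans = msg.upper()` → ans = 'GAMMA'
So ans = 'GAMMA'

Answer: 'GAMMA'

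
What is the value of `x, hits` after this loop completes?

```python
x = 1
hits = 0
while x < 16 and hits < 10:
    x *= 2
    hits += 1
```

Double until >= 16 or 10 iterations
`x, hits` takes the values: (1, 0) → (2, 0) → (2, 1) → (4, 1) → (4, 2) → (8, 2) → (8, 3) → (16, 3) → (16, 4)

Answer: 16, 4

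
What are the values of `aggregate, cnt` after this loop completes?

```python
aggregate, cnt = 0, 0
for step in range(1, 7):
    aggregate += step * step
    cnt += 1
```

Sum of squares and count
`aggregate, cnt` takes the values: (0, 0) → (1, 0) → (1, 1) → (5, 1) → (5, 2) → (14, 2) → (14, 3) → (30, 3) → (30, 4) → (55, 4) → (55, 5) → (91, 5) → (91, 6)

Answer: 91, 6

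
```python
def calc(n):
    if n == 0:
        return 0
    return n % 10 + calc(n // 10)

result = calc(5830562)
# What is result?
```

Sum of digits of 5830562: 2 + 6 + 5 + 0 + 3 + 8 + 5 = 29

Answer: 29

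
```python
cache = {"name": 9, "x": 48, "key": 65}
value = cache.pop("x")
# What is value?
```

Trace:
`cache = {"name": 9, "x": 48, "key": 65}` → cache = {'name': 9, 'x': 48, 'key': 65}
`value = cache.pop("x")` → cache = {'name': 9, 'key': 65}; value = 48
So value = 48

Answer: 48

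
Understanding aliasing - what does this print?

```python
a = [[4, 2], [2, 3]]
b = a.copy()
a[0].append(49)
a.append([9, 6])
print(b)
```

Key concept: shallow copy with nested lists.
Step by step:
`a = [[4, 2], [2, 3]]` → a = [[4, 2], [2, 3]]
`b = a.copy()` → b = [[4, 2], [2, 3]]
`a[0].append(49)` → a = [[4, 2, 49], [2, 3]]; b = [[4, 2, 49], [2, 3]]
`a.append([9, 6])` → a = [[4, 2, 49], [2, 3], [9, 6]]
`print(b)` → prints [[4, 2, 49], [2, 3]]

Answer: [[4, 2, 49], [2, 3]]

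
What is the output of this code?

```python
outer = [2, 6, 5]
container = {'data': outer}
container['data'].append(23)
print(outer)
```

Key concept: dict holds reference to list.
Step by step:
`outer = [2, 6, 5]` → outer = [2, 6, 5]
`container = {'data': outer}` → container = {'data': [2, 6, 5]}
`container['data'].append(23)` → outer = [2, 6, 5, 23]; container = {'data': [2, 6, 5, 23]}
`print(outer)` → prints [2, 6, 5, 23]

Answer: [2, 6, 5, 23]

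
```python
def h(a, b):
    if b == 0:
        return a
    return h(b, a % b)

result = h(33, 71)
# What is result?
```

h(33, 71) -> h(71, 33) -> h(33, 5) -> h(5, 3) -> h(3, 2) -> h(2, 1) -> h(1, 0) -> 1

Answer: 1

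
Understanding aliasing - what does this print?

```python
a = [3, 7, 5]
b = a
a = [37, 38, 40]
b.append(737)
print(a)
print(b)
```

Key concept: rebinding vs mutation: a is rebound to a new list, b still points at the original.
Step by step:
`a = [3, 7, 5]` → a = [3, 7, 5]
`b = a` → b = [3, 7, 5] (same object as a)
`a = [37, 38, 40]` → a = [37, 38, 40]
`b.append(737)` → b = [3, 7, 5, 737]
`print(a)` → prints [37, 38, 40]
`print(b)` → prints [3, 7, 5, 737]

Answer:
[37, 38, 40]
[3, 7, 5, 737]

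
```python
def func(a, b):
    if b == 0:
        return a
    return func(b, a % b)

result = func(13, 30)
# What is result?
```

func(13, 30) -> func(30, 13) -> func(13, 4) -> func(4, 1) -> func(1, 0) -> 1

Answer: 1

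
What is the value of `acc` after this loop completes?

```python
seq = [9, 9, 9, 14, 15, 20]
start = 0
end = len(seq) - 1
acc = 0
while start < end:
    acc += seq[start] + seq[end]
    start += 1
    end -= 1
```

Sum of pairs from ends
`acc` takes the values: 0 → 29 → 53 → 76

Answer: 76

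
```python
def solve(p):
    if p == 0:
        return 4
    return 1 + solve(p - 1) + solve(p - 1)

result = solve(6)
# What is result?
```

solve(p) = 1 + 2·solve(p-1), solve(0)=4. Closed form: (4+1)·2^6 - 1 = 319.

Answer: 319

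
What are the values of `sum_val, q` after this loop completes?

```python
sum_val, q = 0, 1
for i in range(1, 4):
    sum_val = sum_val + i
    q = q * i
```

Sum and factorial of 1 to 3
`sum_val, q` takes the values: (0, 1) → (1, 1) → (3, 1) → (3, 2) → (6, 2) → (6, 6)

Answer: 6, 6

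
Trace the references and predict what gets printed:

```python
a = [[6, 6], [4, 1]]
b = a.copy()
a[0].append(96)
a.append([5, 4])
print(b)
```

Key concept: shallow copy with nested lists.
Step by step:
`a = [[6, 6], [4, 1]]` → a = [[6, 6], [4, 1]]
`b = a.copy()` → b = [[6, 6], [4, 1]]
`a[0].append(96)` → a = [[6, 6, 96], [4, 1]]; b = [[6, 6, 96], [4, 1]]
`a.append([5, 4])` → a = [[6, 6, 96], [4, 1], [5, 4]]
`print(b)` → prints [[6, 6, 96], [4, 1]]

Answer: [[6, 6, 96], [4, 1]]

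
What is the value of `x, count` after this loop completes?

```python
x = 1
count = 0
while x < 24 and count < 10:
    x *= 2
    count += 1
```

Double until >= 24 or 10 iterations
`x, count` takes the values: (1, 0) → (2, 0) → (2, 1) → (4, 1) → (4, 2) → (8, 2) → (8, 3) → (16, 3) → (16, 4) → (32, 4) → (32, 5)

Answer: 32, 5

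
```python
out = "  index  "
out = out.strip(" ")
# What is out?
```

Trace:
`out = "  index  "` → out = '  index  '
`out = out.strip(" ")` → out = 'index'
So out = 'index'

Answer: 'index'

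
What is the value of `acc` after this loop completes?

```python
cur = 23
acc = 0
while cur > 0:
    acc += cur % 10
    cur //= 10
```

Sum digits of 23
`acc` takes the values: 0 → 3 → 5

Answer: 5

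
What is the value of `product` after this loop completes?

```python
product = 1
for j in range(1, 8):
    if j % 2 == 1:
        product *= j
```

Product of odd numbers 1 to 7
`product` takes the values: 1 → 3 → 15 → 105

Answer: 105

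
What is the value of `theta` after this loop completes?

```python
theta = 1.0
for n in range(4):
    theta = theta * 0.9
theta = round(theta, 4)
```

Exponential decay: 1.0 * 0.9^4
`theta` takes the values: 1.0 → 0.9 → 0.81 → 0.729 → 0.6561

Answer: 0.6561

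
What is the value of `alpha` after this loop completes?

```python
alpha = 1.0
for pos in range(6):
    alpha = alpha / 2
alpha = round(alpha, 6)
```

Halving LR 6 times: 1 / 2^6
`alpha` takes the values: 1.0 → 0.5 → 0.25 → 0.125 → 0.0625 → 0.03125 → 0.015625

Answer: 0.015625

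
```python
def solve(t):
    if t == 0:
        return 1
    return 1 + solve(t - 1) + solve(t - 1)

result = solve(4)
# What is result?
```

solve(t) = 1 + 2·solve(t-1), solve(0)=1. Closed form: (1+1)·2^4 - 1 = 31.

Answer: 31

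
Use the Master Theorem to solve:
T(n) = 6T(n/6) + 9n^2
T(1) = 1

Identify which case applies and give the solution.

a=6, b=6, f(n)=9n^2. log_6(6) = 1. Since c=2 > 1 and the regularity condition holds (6(n/6)^2 = (6/6^2)n^2 with 6/6^2 < 1), Case 3 applies: T(n) = Θ(f(n)) = O(n^2).

Answer: O(n^2) - Case 3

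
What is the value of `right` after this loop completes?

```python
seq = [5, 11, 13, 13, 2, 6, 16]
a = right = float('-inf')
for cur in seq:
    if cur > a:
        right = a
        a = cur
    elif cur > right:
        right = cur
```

Second largest (with repeats) in [5, 11, 13, 13, 2, 6, 16]
`right` takes the values: -inf → 5 → 11 → 13

Answer: 13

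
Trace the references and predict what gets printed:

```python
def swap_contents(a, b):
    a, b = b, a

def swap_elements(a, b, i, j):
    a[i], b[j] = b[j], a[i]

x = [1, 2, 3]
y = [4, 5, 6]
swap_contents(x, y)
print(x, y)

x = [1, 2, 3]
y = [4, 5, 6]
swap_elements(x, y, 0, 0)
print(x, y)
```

Key concept: parameter rebinding vs mutation.
Step by step:
`x = [1, 2, 3]` → x = [1, 2, 3]
`y = [4, 5, 6]` → y = [4, 5, 6]
`swap_contents(x, y)` → no visible change to tracked variables
`print(x, y)` → prints [1, 2, 3] [4, 5, 6]
`x = [1, 2, 3]` → x = [1, 2, 3]
`y = [4, 5, 6]` → y = [4, 5, 6]
`swap_elements(x, y, 0, 0)` → x = [4, 2, 3]; y = [1, 5, 6]
`print(x, y)` → prints [4, 2, 3] [1, 5, 6]

Answer:
[1, 2, 3] [4, 5, 6]
[4, 2, 3] [1, 5, 6]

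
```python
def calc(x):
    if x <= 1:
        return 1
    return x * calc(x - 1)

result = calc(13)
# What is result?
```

calc(13) = 13 * 12 * 11 * 10 * 9 * 8 * 7 * 6 * 5 * 4 * 3 * 2 * 1 = 6227020800

Answer: 6227020800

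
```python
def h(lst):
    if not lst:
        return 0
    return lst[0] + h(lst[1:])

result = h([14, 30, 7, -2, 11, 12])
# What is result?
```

14 + 30 + 7 + (-2) + 11 + 12 + 0 = 72

Answer: 72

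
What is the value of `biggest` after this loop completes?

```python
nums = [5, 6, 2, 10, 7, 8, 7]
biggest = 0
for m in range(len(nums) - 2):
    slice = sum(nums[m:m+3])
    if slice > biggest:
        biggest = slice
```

Max sum of 3-element window in [5, 6, 2, 10, 7, 8, 7]
`biggest` takes the values: 0 → 13 → 18 → 19 → 25

Answer: 25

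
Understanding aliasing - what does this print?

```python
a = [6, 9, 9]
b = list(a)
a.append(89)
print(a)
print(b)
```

Key concept: list() constructor creates copy.
Step by step:
`a = [6, 9, 9]` → a = [6, 9, 9]
`b = list(a)` → b = [6, 9, 9]
`a.append(89)` → a = [6, 9, 9, 89]
`print(a)` → prints [6, 9, 9, 89]
`print(b)` → prints [6, 9, 9]

Answer:
[6, 9, 9, 89]
[6, 9, 9]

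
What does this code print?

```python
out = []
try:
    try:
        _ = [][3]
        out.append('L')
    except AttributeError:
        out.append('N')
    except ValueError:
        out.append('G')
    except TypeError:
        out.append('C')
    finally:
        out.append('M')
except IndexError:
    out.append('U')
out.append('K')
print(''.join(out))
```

Execution trace: 'M' (finally) → 'U' (outer except IndexError) → 'K' (after the try/except). Output: MUK

Answer: MUK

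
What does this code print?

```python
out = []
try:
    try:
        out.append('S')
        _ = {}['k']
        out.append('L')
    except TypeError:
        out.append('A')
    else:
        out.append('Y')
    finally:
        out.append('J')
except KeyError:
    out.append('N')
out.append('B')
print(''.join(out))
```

Execution trace: 'S' (try body) → 'J' (finally) → 'N' (outer except KeyError) → 'B' (after the try/except). Output: SJNB

Answer: SJNB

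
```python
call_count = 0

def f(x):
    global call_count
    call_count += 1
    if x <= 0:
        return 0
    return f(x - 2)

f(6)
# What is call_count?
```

Linear recursion stepping by 2: 4 calls from x=6 down to ≤0.

Answer: 4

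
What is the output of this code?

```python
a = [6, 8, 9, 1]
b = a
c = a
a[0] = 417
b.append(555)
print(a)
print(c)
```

Key concept: multiple aliases.
Step by step:
`a = [6, 8, 9, 1]` → a = [6, 8, 9, 1]
`b = a` → b = [6, 8, 9, 1] (same object as a)
`c = a` → c = [6, 8, 9, 1] (same object as a, b)
`a[0] = 417` → a = [417, 8, 9, 1] (same object as b, c); b = [417, 8, 9, 1] (same object as a, c); c = [417, 8, 9, 1] (same object as a, b)
`b.append(555)` → a = [417, 8, 9, 1, 555] (same object as b, c); b = [417, 8, 9, 1, 555] (same object as a, c); c = [417, 8, 9, 1, 555] (same object as a, b)
`print(a)` → prints [417, 8, 9, 1, 555]
`print(c)` → prints [417, 8, 9, 1, 555]

Answer:
[417, 8, 9, 1, 555]
[417, 8, 9, 1, 555]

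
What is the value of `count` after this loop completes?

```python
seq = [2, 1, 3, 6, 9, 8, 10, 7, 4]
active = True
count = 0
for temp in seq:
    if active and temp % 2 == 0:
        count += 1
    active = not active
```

Count even values at even positions
`count` takes the values: 0 → 1 → 2 → 3

Answer: 3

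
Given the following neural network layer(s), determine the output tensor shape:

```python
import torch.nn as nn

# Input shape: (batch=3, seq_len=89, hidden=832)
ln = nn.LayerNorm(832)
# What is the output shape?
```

Input: (3, 89, 832) -> Output: (3, 89, 832)

Answer: (3, 89, 832)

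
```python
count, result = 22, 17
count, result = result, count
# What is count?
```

Trace:
`count, result = 22, 17` → count = 22; result = 17
`count, result = result, count` → count = 17; result = 22
So count = 17

Answer: 17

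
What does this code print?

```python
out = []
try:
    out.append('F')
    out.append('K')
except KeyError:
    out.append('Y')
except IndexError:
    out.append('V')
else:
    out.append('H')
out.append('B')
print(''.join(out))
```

Execution trace: 'F' (try body) → 'K' (try body, no exception) → 'H' (else) → 'B' (after the try/except). Output: FKHB

Answer: FKHB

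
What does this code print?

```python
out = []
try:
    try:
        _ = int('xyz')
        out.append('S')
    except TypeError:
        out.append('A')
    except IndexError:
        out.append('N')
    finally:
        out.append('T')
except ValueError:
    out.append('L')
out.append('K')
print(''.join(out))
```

Execution trace: 'T' (finally) → 'L' (outer except ValueError) → 'K' (after the try/except). Output: TLK

Answer: TLK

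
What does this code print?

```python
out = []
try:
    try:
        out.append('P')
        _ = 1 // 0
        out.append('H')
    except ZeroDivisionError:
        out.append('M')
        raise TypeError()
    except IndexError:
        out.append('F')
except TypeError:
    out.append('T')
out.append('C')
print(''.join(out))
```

Execution trace: 'P' (inner try body) → 'M' (inner except ZeroDivisionError) → 'T' (outer except TypeError) → 'C' (after the try/except). Output: PMTC

Answer: PMTC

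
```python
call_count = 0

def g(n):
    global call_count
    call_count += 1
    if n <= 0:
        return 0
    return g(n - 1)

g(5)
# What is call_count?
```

Linear recursion stepping by 1: 6 calls from n=5 down to ≤0.

Answer: 6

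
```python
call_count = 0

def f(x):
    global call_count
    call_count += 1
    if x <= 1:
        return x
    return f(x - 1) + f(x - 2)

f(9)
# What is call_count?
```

Calls(x) = 1 + Calls(x-1) + Calls(x-2); Calls(0)=Calls(1)=1. For x=9 this gives 109.

Answer: 109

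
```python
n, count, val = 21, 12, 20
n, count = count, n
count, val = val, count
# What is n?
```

Trace:
`n, count, val = 21, 12, 20` → n = 21; count = 12; val = 20
`n, count = count, n` → n = 12; count = 21
`count, val = val, count` → count = 20; val = 21
So n = 12

Answer: 12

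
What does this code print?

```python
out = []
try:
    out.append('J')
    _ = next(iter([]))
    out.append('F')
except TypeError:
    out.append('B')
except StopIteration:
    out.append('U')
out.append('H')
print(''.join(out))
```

Execution trace: 'J' (try body) → 'U' (except StopIteration) → 'H' (after the try/except). Output: JUH

Answer: JUH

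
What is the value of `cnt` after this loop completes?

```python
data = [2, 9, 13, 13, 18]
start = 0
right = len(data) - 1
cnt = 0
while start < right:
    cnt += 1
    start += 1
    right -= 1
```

Iterations until pointers meet (list length 5)
`cnt` takes the values: 0 → 1 → 2

Answer: 2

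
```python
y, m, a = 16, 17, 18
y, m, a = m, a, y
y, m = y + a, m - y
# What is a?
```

Trace:
`y, m, a = 16, 17, 18` → y = 16; m = 17; a = 18
`y, m, a = m, a, y` → y = 17; m = 18; a = 16
`y, m = y + a, m - y` → y = 33; m = 1
So a = 16

Answer: 16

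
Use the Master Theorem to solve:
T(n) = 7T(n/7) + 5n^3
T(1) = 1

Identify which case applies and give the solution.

a=7, b=7, f(n)=5n^3. log_7(7) = 1. Since c=3 > 1 and the regularity condition holds (7(n/7)^3 = (7/7^3)n^3 with 7/7^3 < 1), Case 3 applies: T(n) = Θ(f(n)) = O(n^3).

Answer: O(n^3) - Case 3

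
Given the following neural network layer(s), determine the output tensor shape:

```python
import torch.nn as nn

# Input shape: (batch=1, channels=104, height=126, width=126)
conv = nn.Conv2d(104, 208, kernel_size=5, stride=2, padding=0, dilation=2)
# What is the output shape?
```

Input: (1, 104, 126, 126) -> Output: (1, 208, 59, 59)

Answer: (1, 208, 59, 59)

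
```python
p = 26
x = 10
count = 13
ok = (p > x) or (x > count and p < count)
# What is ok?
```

Trace:
`p = 26` → p = 26
`x = 10` → x = 10
`count = 13` → count = 13
`ok = (p > x) or (x > count and p < count)` → ok = True
So ok = True

Answer: True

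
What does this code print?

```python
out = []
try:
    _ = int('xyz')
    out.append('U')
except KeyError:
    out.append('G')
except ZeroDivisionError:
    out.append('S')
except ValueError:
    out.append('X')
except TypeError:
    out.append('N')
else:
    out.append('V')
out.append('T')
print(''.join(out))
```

Execution trace: 'X' (except ValueError) → 'T' (after the try/except). Output: XT

Answer: XT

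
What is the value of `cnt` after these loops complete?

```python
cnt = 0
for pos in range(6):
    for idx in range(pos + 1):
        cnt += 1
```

Triangle: 1 + 2 + ... + 6
`cnt` takes the values: 0 → 1 → 2 → 3 → 4 → 5 → 6 → 7 → 8 → 9 → 10 → 11 → 12 → 13 → 14 → 15 → 16 → 17 → 18 → 19 → 20 → 21

Answer: 21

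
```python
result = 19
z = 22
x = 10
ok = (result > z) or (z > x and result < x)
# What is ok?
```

Trace:
`result = 19` → result = 19
`z = 22` → z = 22
`x = 10` → x = 10
`ok = (result > z) or (z > x and result < x)` → ok = False
So ok = False

Answer: False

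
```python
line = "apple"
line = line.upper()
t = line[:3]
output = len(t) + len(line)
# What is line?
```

Trace:
`line = "apple"` → line = 'apple'
`line = line.upper()` → line = 'APPLE'
`t = line[:3]` → t = 'APP'
`output = len(t) + len(line)` → output = 8
So line = 'APPLE'

Answer: 'APPLE'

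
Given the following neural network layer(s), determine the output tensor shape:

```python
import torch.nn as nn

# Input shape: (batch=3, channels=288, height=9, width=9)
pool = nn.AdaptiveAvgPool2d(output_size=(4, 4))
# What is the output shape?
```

Input: (3, 288, 9, 9) -> Output: (3, 288, 4, 4)

Answer: (3, 288, 4, 4)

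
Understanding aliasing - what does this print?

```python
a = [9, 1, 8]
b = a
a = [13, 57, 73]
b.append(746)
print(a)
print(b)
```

Key concept: rebinding vs mutation: a is rebound to a new list, b still points at the original.
Step by step:
`a = [9, 1, 8]` → a = [9, 1, 8]
`b = a` → b = [9, 1, 8] (same object as a)
`a = [13, 57, 73]` → a = [13, 57, 73]
`b.append(746)` → b = [9, 1, 8, 746]
`print(a)` → prints [13, 57, 73]
`print(b)` → prints [9, 1, 8, 746]

Answer:
[13, 57, 73]
[9, 1, 8, 746]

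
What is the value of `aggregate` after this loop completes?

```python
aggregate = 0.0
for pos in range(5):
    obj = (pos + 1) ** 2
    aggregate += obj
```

Sum of squared losses 1² + 2² + ... + 5²
`aggregate` takes the values: 0.0 → 1.0 → 5.0 → 14.0 → 30.0 → 55.0

Answer: 55.0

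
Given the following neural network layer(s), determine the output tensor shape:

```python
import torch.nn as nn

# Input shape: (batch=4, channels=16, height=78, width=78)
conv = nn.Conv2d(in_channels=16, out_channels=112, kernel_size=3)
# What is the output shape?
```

Input: (4, 16, 78, 78) -> Output: (4, 112, 76, 76)

Answer: (4, 112, 76, 76)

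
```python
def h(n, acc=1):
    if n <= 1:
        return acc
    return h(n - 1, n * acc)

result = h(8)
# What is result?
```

Accumulator trace (n, acc): (8, 1) -> (7, 8) -> (6, 56) -> (5, 336) -> (4, 1680) -> (3, 6720) -> (2, 20160) -> (1, 40320) -> return 40320

Answer: 40320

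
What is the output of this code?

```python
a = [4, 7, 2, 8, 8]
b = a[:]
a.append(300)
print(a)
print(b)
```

Key concept: slice [:] creates copy.
Step by step:
`a = [4, 7, 2, 8, 8]` → a = [4, 7, 2, 8, 8]
`b = a[:]` → b = [4, 7, 2, 8, 8]
`a.append(300)` → a = [4, 7, 2, 8, 8, 300]
`print(a)` → prints [4, 7, 2, 8, 8, 300]
`print(b)` → prints [4, 7, 2, 8, 8]

Answer:
[4, 7, 2, 8, 8, 300]
[4, 7, 2, 8, 8]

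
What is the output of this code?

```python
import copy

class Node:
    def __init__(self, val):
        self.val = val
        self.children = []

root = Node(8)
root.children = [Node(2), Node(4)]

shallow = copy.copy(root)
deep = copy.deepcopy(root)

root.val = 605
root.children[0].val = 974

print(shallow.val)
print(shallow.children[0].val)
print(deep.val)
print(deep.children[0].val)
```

Key concept: deep copy with custom objects.
Step by step:
`root = Node(8)` → root = Node(val=8, children=[])
`root.children = [Node(2), Node(4)]` → root = Node(val=8, children=[Node(val=2, children=[]), Node(val=4, children=[])])
`shallow = copy.copy(root)` → shallow = Node(val=8, children=[Node(val=2, children=[]), Node(val=4, children=[])])
`deep = copy.deepcopy(root)` → deep = Node(val=8, children=[Node(val=2, children=[]), Node(val=4, children=[])])
`root.val = 605` → root = Node(val=605, children=[Node(val=2, children=[]), Node(val=4, children=[])])
`root.children[0].val = 974` → root = Node(val=605, children=[Node(val=974, children=[]), Node(val=4, children=[])]); shallow = Node(val=8, children=[Node(val=974, children=[]), Node(val=4, children=[])])
`print(shallow.val)` → prints 8
`print(shallow.children[0].val)` → prints 974
`print(deep.val)` → prints 8
`print(deep.children[0].val)` → prints 2

Answer:
8
974
8
2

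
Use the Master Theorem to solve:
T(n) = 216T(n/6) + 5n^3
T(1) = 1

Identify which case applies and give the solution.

a=216, b=6, f(n)=5n^3. log_6(216) = 3. Since c=3 = 3, Case 2 applies: T(n) = Θ(n^log_b(a) · log n) = O(n^3 log n).

Answer: O(n^3 log n) - Case 2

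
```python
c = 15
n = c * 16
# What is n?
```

Trace:
`c = 15` → c = 15
`n = c * 16` → n = 240
So n = 240

Answer: 240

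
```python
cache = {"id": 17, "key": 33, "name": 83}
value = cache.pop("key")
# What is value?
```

Trace:
`cache = {"id": 17, "key": 33, "name": 83}` → cache = {'id': 17, 'key': 33, 'name': 83}
`value = cache.pop("key")` → cache = {'id': 17, 'name': 83}; value = 33
So value = 33

Answer: 33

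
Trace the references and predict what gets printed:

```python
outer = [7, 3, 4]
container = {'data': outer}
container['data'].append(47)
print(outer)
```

Key concept: dict holds reference to list.
Step by step:
`outer = [7, 3, 4]` → outer = [7, 3, 4]
`container = {'data': outer}` → container = {'data': [7, 3, 4]}
`container['data'].append(47)` → outer = [7, 3, 4, 47]; container = {'data': [7, 3, 4, 47]}
`print(outer)` → prints [7, 3, 4, 47]

Answer: [7, 3, 4, 47]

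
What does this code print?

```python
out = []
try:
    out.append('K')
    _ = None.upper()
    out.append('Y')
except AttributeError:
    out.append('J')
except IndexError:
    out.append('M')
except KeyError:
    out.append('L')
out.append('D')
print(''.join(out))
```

Execution trace: 'K' (try body) → 'J' (except AttributeError) → 'D' (after the try/except). Output: KJD

Answer: KJD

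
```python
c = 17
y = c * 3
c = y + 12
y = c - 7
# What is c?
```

Trace:
`c = 17` → c = 17
`y = c * 3` → y = 51
`c = y + 12` → c = 63
`y = c - 7` → y = 56
So c = 63

Answer: 63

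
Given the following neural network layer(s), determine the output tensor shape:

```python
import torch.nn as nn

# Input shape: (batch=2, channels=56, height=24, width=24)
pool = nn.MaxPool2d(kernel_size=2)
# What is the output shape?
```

Input: (2, 56, 24, 24) -> Output: (2, 56, 12, 12)

Answer: (2, 56, 12, 12)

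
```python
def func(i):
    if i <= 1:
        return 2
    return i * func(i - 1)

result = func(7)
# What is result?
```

func(7) = 7 * 6 * 5 * 4 * 3 * 2 * 2 = 10080

Answer: 10080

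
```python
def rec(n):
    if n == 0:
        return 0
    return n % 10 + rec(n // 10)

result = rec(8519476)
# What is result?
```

Sum of digits of 8519476: 6 + 7 + 4 + 9 + 1 + 5 + 8 = 40

Answer: 40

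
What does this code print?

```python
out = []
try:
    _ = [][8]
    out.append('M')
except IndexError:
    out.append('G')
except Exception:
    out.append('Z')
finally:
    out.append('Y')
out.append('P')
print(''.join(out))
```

Execution trace: 'G' (except IndexError) → 'Y' (finally) → 'P' (after the try/except). Output: GYP

Answer: GYP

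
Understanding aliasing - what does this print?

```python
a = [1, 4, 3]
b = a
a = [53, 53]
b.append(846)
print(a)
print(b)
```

Key concept: rebinding vs mutation: a is rebound to a new list, b still points at the original.
Step by step:
`a = [1, 4, 3]` → a = [1, 4, 3]
`b = a` → b = [1, 4, 3] (same object as a)
`a = [53, 53]` → a = [53, 53]
`b.append(846)` → b = [1, 4, 3, 846]
`print(a)` → prints [53, 53]
`print(b)` → prints [1, 4, 3, 846]

Answer:
[53, 53]
[1, 4, 3, 846]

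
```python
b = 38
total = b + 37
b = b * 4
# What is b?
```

Trace:
`b = 38` → b = 38
`total = b + 37` → total = 75
`b = b * 4` → b = 152
So b = 152

Answer: 152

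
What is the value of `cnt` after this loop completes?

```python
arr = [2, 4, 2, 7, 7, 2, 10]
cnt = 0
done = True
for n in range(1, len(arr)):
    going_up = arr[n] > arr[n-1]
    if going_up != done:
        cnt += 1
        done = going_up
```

Count direction changes in [2, 4, 2, 7, 7, 2, 10]
`cnt` takes the values: 0 → 1 → 2 → 3 → 4

Answer: 4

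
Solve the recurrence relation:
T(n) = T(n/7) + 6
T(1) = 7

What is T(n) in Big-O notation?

Each step divides n by 7 and adds 6. After log_7(n) steps we reach T(1)=7. So T(n) = 6·log_7(n) + 7 = O(log n).

Answer: O(log n)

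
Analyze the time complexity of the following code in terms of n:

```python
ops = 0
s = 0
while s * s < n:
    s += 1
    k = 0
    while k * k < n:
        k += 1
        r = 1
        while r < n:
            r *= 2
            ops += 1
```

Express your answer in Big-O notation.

Each loop level contributes: √n × √n × log n. Multiplying the contributions gives O(n log n).

Answer: O(n log n)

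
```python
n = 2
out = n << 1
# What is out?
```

Trace:
`n = 2` → n = 2
`out = n << 1` → out = 4
So out = 4

Answer: 4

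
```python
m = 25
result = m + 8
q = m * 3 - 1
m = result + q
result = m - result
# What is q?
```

Trace:
`m = 25` → m = 25
`result = m + 8` → result = 33
`q = m * 3 - 1` → q = 74
`m = result + q` → m = 107
`result = m - result` → result = 74
So q = 74

Answer: 74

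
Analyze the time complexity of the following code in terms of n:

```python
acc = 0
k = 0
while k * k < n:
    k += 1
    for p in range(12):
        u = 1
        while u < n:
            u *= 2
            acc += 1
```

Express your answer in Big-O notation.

Each loop level contributes: √n × 1 × log n. Multiplying the contributions gives O(√n log n).

Answer: O(√n log n)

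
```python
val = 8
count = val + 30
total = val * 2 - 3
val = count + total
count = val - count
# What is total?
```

Trace:
`val = 8` → val = 8
`count = val + 30` → count = 38
`total = val * 2 - 3` → total = 13
`val = count + total` → val = 51
`count = val - count` → count = 13
So total = 13

Answer: 13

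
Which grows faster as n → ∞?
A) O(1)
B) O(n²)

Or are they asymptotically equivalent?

O(1) vs O(n²): Higher order terms dominate.

Answer: B) O(n²) grows faster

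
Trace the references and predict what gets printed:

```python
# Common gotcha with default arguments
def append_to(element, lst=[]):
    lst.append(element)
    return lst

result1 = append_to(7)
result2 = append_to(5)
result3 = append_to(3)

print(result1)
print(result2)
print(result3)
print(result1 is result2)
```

Key concept: mutable default argument gotcha.
Step by step:
`result1 = append_to(7)` → result1 = [7]
`result2 = append_to(5)` → result1 = [7, 5] (same object as result2); result2 = [7, 5] (same object as result1)
`result3 = append_to(3)` → result1 = [7, 5, 3] (same object as result2, result3); result2 = [7, 5, 3] (same object as result1, result3); result3 = [7, 5, 3] (same object as result1, result2)
`print(result1)` → prints [7, 5, 3]
`print(result2)` → prints [7, 5, 3]
`print(result3)` → prints [7, 5, 3]
`print(result1 is result2)` → prints True

Answer:
[7, 5, 3]
[7, 5, 3]
[7, 5, 3]
True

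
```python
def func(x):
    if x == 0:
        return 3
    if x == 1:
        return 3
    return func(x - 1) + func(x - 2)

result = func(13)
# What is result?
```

Build up from base cases: func(0)=3, func(1)=3, func(2)=6, func(3)=9, func(4)=15, func(5)=24, func(6)=39, ..., func(13)=1131

Answer: 1131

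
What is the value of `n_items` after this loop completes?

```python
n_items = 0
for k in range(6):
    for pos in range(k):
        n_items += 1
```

Triangle number: 0+1+2+...+5
`n_items` takes the values: 0 → 1 → 2 → 3 → 4 → 5 → 6 → 7 → 8 → 9 → 10 → 11 → 12 → 13 → 14 → 15

Answer: 15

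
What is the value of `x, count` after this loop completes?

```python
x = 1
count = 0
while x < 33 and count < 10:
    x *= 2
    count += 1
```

Double until >= 33 or 10 iterations
`x, count` takes the values: (1, 0) → (2, 0) → (2, 1) → (4, 1) → (4, 2) → (8, 2) → (8, 3) → (16, 3) → (16, 4) → (32, 4) → (32, 5) → (64, 5) → (64, 6)

Answer: 64, 6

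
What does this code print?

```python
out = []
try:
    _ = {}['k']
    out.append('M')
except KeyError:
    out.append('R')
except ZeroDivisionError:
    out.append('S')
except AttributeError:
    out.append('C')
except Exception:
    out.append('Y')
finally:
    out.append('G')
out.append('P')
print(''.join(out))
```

Execution trace: 'R' (except KeyError) → 'G' (finally) → 'P' (after the try/except). Output: RGP

Answer: RGP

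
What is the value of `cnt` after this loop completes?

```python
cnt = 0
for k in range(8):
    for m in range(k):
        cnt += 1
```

Triangle number: 0+1+2+...+7
`cnt` takes the values: 0 → 1 → 2 → 3 → 4 → 5 → 6 → 7 → 8 → 9 → 10 → 11 → 12 → 13 → 14 → 15 → 16 → 17 → 18 → 19 → 20 → 21 → 22 → 23 → 24 → 25 → 26 → 27 → 28

Answer: 28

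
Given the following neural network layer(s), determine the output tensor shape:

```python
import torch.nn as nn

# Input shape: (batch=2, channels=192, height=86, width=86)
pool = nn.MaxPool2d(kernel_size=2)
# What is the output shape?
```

Input: (2, 192, 86, 86) -> Output: (2, 192, 43, 43)

Answer: (2, 192, 43, 43)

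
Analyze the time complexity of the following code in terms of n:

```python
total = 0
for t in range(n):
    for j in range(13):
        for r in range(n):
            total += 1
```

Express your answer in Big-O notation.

Each loop level contributes: n × 1 × n. Multiplying the contributions gives O(n^2).

Answer: O(n^2)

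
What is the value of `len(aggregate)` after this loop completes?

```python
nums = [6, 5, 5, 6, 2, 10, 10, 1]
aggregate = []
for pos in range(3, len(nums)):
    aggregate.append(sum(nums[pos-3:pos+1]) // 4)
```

Number of 4-element averages
`aggregate` takes the values: [] → [5] → [5, 4] → [5, 4, 5] → [5, 4, 5, 7] → [5, 4, 5, 7, 5]
So `len(aggregate)` = 5

Answer: 5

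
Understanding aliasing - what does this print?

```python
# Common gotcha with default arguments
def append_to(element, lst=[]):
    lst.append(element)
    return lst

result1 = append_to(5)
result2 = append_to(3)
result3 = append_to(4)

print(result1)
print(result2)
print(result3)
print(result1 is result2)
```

Key concept: mutable default argument gotcha.
Step by step:
`result1 = append_to(5)` → result1 = [5]
`result2 = append_to(3)` → result1 = [5, 3] (same object as result2); result2 = [5, 3] (same object as result1)
`result3 = append_to(4)` → result1 = [5, 3, 4] (same object as result2, result3); result2 = [5, 3, 4] (same object as result1, result3); result3 = [5, 3, 4] (same object as result1, result2)
`print(result1)` → prints [5, 3, 4]
`print(result2)` → prints [5, 3, 4]
`print(result3)` → prints [5, 3, 4]
`print(result1 is result2)` → prints True

Answer:
[5, 3, 4]
[5, 3, 4]
[5, 3, 4]
True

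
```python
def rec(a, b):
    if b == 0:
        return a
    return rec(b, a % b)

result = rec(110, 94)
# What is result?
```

rec(110, 94) -> rec(94, 16) -> rec(16, 14) -> rec(14, 2) -> rec(2, 0) -> 2

Answer: 2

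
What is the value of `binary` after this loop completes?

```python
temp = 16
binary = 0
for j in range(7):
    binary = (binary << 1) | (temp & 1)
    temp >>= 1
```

Reverse lowest 7 bits of 16
`binary` takes the values: 0 → 1 → 2 → 4

Answer: 4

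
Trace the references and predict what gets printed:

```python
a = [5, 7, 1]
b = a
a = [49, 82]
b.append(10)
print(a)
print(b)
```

Key concept: rebinding vs mutation: a is rebound to a new list, b still points at the original.
Step by step:
`a = [5, 7, 1]` → a = [5, 7, 1]
`b = a` → b = [5, 7, 1] (same object as a)
`a = [49, 82]` → a = [49, 82]
`b.append(10)` → b = [5, 7, 1, 10]
`print(a)` → prints [49, 82]
`print(b)` → prints [5, 7, 1, 10]

Answer:
[49, 82]
[5, 7, 1, 10]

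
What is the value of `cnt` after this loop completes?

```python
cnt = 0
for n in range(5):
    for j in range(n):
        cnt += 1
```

Triangle number: 0+1+2+...+4
`cnt` takes the values: 0 → 1 → 2 → 3 → 4 → 5 → 6 → 7 → 8 → 9 → 10

Answer: 10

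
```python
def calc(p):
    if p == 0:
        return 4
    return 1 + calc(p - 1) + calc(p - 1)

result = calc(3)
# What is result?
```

calc(p) = 1 + 2·calc(p-1), calc(0)=4. Closed form: (4+1)·2^3 - 1 = 39.

Answer: 39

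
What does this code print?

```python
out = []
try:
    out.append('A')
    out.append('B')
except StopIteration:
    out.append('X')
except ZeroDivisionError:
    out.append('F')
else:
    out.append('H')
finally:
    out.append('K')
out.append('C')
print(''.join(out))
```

Execution trace: 'A' (try body) → 'B' (try body, no exception) → 'H' (else) → 'K' (finally) → 'C' (after the try/except). Output: ABHKC

Answer: ABHKC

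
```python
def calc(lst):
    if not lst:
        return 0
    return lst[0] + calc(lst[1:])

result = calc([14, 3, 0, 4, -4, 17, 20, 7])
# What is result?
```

14 + 3 + 0 + 4 + (-4) + 17 + 20 + 7 + 0 = 61

Answer: 61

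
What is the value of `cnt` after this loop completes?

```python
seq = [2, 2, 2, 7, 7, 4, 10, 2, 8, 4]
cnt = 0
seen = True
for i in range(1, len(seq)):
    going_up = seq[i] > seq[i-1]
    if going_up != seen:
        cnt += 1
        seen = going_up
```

Count direction changes in [2, 2, 2, 7, 7, 4, 10, 2, 8, 4]
`cnt` takes the values: 0 → 1 → 2 → 3 → 4 → 5 → 6 → 7

Answer: 7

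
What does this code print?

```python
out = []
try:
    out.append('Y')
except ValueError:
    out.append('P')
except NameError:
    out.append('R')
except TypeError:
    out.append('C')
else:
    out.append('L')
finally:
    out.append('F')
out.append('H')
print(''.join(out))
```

Execution trace: 'Y' (try body, no exception) → 'L' (else) → 'F' (finally) → 'H' (after the try/except). Output: YLFH

Answer: YLFH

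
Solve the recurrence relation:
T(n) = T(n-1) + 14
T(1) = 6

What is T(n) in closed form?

Unrolling: T(n) = T(1) + 14·(n-1) = 6 + 14(n-1) = 14n - 8.

Answer: T(n) = 14n - 8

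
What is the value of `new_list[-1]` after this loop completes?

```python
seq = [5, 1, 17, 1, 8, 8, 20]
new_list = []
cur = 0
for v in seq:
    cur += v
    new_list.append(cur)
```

Cumulative sum ends at 60
`new_list` takes the values: [] → [5] → [5, 6] → [5, 6, 23] → [5, 6, 23, 24] → [5, 6, 23, 24, 32] → [5, 6, 23, 24, 32, 40] → [5, 6, 23, 24, 32, 40, 60]
So `new_list[-1]` = 60

Answer: 60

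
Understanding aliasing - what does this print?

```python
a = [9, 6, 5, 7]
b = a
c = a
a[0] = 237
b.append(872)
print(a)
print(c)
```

Key concept: multiple aliases.
Step by step:
`a = [9, 6, 5, 7]` → a = [9, 6, 5, 7]
`b = a` → b = [9, 6, 5, 7] (same object as a)
`c = a` → c = [9, 6, 5, 7] (same object as a, b)
`a[0] = 237` → a = [237, 6, 5, 7] (same object as b, c); b = [237, 6, 5, 7] (same object as a, c); c = [237, 6, 5, 7] (same object as a, b)
`b.append(872)` → a = [237, 6, 5, 7, 872] (same object as b, c); b = [237, 6, 5, 7, 872] (same object as a, c); c = [237, 6, 5, 7, 872] (same object as a, b)
`print(a)` → prints [237, 6, 5, 7, 872]
`print(c)` → prints [237, 6, 5, 7, 872]

Answer:
[237, 6, 5, 7, 872]
[237, 6, 5, 7, 872]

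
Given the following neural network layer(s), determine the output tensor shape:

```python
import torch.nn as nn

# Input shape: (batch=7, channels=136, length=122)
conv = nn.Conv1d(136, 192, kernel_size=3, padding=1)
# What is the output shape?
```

Input: (7, 136, 122) -> Output: (7, 192, 122)

Answer: (7, 192, 122)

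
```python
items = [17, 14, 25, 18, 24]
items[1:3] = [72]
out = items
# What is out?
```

Trace:
`items = [17, 14, 25, 18, 24]` → items = [17, 14, 25, 18, 24]
`items[1:3] = [72]` → items = [17, 72, 18, 24]
`out = items` → out = [17, 72, 18, 24]
So out = [17, 72, 18, 24]

Answer: [17, 72, 18, 24]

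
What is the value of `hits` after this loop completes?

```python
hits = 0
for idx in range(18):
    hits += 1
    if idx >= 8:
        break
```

Loop breaks when idx reaches 8, hits is 9
`hits` takes the values: 0 → 1 → 2 → 3 → 4 → 5 → 6 → 7 → 8 → 9

Answer: 9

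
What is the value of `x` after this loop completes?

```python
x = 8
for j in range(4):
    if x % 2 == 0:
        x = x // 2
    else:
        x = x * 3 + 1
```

Collatz-style transformation from 8
`x` takes the values: 8 → 4 → 2 → 1 → 4

Answer: 4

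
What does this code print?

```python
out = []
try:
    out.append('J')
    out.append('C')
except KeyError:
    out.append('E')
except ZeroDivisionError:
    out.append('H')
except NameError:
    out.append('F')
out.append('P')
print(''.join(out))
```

Execution trace: 'J' (try body) → 'C' (try body, no exception) → 'P' (after the try/except). Output: JCP

Answer: JCP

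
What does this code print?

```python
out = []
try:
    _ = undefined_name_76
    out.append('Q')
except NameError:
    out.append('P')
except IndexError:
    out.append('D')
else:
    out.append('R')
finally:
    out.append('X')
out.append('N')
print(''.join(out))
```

Execution trace: 'P' (except NameError) → 'X' (finally) → 'N' (after the try/except). Output: PXN

Answer: PXN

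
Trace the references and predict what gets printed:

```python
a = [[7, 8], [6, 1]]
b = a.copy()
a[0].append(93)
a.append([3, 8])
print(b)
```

Key concept: shallow copy with nested lists.
Step by step:
`a = [[7, 8], [6, 1]]` → a = [[7, 8], [6, 1]]
`b = a.copy()` → b = [[7, 8], [6, 1]]
`a[0].append(93)` → a = [[7, 8, 93], [6, 1]]; b = [[7, 8, 93], [6, 1]]
`a.append([3, 8])` → a = [[7, 8, 93], [6, 1], [3, 8]]
`print(b)` → prints [[7, 8, 93], [6, 1]]

Answer: [[7, 8, 93], [6, 1]]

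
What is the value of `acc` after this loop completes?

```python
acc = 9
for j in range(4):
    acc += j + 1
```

Start at 9, add 1 to 4 = 19
`acc` takes the values: 9 → 10 → 12 → 15 → 19

Answer: 19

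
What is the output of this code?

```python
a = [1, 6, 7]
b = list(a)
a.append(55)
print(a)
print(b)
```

Key concept: list() constructor creates copy.
Step by step:
`a = [1, 6, 7]` → a = [1, 6, 7]
`b = list(a)` → b = [1, 6, 7]
`a.append(55)` → a = [1, 6, 7, 55]
`print(a)` → prints [1, 6, 7, 55]
`print(b)` → prints [1, 6, 7]

Answer:
[1, 6, 7, 55]
[1, 6, 7]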